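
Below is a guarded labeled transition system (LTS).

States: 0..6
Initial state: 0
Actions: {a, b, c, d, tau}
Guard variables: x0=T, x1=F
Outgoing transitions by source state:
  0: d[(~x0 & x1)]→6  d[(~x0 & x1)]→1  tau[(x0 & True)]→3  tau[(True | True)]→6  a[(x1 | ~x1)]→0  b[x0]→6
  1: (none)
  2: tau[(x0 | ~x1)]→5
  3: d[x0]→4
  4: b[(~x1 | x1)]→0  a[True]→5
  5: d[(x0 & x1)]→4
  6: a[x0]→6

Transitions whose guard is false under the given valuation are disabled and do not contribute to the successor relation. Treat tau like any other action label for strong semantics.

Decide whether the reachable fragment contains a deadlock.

Answer: DEADLOCK at state 5

Trace:
Reachable = {0,3,4,5,6}
  0: a→0  b→6  tau→3  tau→6  [4 out]
  3: d→4  [1 out]
  4: a→5  b→0  [2 out]
  5: ∅  [deadlock]
  6: a→6  [1 out]
trace reaching 5: tau·d·a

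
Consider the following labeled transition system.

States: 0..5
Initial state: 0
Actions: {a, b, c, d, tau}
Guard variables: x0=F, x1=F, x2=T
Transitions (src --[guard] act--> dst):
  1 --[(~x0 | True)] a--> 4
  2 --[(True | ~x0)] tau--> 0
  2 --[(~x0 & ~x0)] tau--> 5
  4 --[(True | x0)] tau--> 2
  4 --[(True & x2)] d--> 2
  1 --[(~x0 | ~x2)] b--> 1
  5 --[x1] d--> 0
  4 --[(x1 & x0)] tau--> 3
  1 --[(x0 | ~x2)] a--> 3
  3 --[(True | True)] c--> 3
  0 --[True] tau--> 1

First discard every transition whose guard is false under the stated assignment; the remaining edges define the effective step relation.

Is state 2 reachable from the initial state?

After dropping false guards: 8 live edges.
L0 = {0}
L1 = {1}  total {0,1}
L2 = {4}  total {0,1,4}
L3 = {2}  total {0,1,2,4}
L4 = {5}  total {0,1,2,4,5}
Reach set: {0,1,2,4,5}
trace reaching 2: tau·a·tau

Answer: REACHABLE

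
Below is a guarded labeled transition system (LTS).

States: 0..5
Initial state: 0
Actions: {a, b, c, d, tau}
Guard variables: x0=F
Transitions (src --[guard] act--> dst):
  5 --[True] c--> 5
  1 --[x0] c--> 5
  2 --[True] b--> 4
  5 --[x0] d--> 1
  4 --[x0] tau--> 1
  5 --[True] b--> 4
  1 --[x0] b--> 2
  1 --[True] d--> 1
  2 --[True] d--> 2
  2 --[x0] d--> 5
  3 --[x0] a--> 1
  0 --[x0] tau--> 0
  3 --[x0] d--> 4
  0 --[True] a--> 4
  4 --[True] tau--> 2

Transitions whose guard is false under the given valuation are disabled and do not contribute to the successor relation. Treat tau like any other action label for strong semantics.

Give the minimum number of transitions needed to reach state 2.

Answer: 2

Trace:
Layered search for 2:
  depth 0: {0}
  depth 1: {4}
  depth 2: {2}
2 enters at depth 2; path a·tau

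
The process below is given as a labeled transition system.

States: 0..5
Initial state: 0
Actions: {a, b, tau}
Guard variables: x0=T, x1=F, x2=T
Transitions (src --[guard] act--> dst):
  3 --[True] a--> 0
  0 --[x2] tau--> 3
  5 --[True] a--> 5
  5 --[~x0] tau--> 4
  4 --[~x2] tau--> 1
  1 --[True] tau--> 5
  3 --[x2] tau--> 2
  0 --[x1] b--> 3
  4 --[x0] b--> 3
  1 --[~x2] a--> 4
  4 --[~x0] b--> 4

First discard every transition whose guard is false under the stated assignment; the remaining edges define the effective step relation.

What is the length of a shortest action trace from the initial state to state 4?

Breadth-first toward 4:
  L0 = {0}
  L1 = {3}
  L2 = {2}
4 never appears.

Answer: UNREACHABLE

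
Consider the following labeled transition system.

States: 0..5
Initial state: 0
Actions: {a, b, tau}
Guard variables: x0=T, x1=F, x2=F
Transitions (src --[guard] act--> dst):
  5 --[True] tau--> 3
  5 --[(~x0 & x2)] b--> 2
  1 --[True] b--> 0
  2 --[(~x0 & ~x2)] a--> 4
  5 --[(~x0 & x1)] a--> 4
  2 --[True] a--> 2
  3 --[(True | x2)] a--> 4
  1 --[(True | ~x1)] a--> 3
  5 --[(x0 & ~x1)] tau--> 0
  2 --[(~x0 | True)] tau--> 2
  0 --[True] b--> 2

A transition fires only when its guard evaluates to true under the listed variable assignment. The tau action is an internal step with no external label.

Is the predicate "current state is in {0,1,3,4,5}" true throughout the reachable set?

Inv-set: {0,1,3,4,5}
Reach set: {0,2}
  0: ✓
  2: outside
witness against invariant: b → 2

Answer: INVARIANT VIOLATED at state 2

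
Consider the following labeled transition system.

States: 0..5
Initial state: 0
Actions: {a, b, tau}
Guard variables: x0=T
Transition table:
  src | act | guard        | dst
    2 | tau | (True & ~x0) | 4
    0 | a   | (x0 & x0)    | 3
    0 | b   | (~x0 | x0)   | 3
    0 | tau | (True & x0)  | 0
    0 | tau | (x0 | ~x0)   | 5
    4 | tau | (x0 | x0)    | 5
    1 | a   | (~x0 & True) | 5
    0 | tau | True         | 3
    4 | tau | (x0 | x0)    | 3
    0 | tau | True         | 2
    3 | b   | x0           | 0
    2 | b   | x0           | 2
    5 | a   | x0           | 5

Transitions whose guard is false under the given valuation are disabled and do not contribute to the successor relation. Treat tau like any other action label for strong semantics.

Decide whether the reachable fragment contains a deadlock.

R = {0,2,3,5}
  0: a→3  b→3  tau→0  tau→2  tau→3  tau→5  [deg 6]
  2: b→2  [deg 1]
  3: b→0  [deg 1]
  5: a→5  [deg 1]

Answer: DEADLOCK-FREE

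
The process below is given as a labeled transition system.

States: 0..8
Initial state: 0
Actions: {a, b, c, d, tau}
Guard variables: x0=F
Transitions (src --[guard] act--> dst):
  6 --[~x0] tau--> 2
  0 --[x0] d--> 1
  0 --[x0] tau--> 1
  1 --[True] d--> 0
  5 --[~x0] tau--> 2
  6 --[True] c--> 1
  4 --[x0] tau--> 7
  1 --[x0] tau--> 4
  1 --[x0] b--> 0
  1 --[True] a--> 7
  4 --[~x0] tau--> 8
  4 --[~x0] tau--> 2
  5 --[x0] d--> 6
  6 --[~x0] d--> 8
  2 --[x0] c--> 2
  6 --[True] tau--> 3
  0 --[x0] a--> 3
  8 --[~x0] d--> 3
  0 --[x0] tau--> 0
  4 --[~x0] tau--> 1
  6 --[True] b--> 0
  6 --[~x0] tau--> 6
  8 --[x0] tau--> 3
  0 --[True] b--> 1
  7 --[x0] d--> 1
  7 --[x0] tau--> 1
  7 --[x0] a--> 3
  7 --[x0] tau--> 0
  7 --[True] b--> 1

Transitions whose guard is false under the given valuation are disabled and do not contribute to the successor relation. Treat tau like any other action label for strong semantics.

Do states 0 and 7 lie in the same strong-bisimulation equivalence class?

Answer: BISIMILAR

Trace:
Compute ~ classes (split until stable):
  P[0] = {{0,1,2,3,4,5,6,7,8}}
  P[1] = {{0,7},{1},{2,3},{4,5},{6},{8}}
  P[2] = {{0,7},{1},{2,3},{4},{5},{6},{8}}
Fixed point at round 3; 7 class(es).
class of 0: {0,7}; class of 7: {0,7}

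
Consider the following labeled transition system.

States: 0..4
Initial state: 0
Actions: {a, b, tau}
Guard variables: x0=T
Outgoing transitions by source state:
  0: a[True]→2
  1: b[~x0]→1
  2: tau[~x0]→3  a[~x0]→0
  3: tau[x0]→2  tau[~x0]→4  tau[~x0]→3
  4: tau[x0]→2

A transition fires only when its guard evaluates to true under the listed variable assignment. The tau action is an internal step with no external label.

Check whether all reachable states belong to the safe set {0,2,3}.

Answer: INVARIANT HOLDS

Analysis:
Inv-set: {0,2,3}
R = {0,2}
  0: safe
  2: safe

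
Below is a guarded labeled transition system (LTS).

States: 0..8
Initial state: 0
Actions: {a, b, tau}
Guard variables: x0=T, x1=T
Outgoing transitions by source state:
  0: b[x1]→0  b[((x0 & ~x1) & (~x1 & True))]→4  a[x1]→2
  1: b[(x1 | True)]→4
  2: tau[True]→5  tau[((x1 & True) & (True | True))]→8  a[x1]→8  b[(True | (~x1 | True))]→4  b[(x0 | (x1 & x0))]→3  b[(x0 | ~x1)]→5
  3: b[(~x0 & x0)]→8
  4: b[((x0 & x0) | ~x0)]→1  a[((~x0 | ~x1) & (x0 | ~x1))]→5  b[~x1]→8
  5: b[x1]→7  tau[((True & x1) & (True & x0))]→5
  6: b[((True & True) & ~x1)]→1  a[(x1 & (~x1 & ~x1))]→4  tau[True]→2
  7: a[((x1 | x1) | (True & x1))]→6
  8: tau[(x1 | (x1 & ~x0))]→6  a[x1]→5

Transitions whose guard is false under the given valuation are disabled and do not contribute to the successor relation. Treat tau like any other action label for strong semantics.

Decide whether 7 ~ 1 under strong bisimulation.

Refine partition for ~:
  round 0: {{0,1,2,3,4,5,6,7,8}}
  round 1: {{0},{1,4},{2},{3},{5},{6},{7},{8}}
Fixed point at round 2; 8 class(es).
[7]={7}  [1]={1,4}

Answer: NOT BISIMILAR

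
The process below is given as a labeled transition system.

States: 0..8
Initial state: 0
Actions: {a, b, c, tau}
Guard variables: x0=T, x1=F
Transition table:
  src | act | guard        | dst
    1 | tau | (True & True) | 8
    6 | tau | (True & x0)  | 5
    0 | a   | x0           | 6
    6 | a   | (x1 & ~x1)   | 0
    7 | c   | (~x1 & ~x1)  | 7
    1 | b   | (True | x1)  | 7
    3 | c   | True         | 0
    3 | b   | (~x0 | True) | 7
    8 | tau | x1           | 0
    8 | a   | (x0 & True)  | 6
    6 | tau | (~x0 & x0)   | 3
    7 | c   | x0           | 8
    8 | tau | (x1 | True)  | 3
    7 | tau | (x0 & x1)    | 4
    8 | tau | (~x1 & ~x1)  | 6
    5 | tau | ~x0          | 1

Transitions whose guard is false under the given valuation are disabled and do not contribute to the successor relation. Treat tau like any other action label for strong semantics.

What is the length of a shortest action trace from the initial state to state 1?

Answer: UNREACHABLE

Working:
Breadth-first toward 1:
  L0 = {0}
  L1 = {6}
  L2 = {5}
1 never appears.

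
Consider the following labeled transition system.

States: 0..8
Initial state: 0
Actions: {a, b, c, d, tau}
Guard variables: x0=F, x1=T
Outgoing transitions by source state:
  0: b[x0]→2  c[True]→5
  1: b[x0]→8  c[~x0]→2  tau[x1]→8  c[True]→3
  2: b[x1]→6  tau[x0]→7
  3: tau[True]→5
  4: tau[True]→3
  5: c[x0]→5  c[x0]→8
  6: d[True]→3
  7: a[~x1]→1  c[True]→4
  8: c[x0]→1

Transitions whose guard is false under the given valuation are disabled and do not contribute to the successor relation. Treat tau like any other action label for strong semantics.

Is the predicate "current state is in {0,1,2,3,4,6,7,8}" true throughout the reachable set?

Inv-set: {0,1,2,3,4,6,7,8}
R = {0,5}
  0: safe
  5: ✗ unsafe
counterexample path to 5: c

Answer: INVARIANT VIOLATED at state 5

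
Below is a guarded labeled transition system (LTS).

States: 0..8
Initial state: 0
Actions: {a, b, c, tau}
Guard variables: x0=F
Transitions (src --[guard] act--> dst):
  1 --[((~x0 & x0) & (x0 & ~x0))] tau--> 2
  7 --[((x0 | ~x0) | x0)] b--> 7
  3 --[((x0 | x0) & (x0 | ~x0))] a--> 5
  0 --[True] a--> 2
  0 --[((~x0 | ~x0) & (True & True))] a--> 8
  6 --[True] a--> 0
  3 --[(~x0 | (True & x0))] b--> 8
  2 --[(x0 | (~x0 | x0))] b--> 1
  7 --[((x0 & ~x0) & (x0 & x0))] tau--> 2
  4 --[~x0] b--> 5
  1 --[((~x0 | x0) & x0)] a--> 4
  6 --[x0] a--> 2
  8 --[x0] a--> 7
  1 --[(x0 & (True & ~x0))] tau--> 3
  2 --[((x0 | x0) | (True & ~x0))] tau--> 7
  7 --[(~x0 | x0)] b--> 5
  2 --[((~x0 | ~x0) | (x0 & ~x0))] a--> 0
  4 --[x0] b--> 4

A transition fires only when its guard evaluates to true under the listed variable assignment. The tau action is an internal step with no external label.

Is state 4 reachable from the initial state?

Answer: UNREACHABLE

Trace:
Guard filter leaves 10 enabled edge(s).
L0 = {0}
L1 = {2,8}  now seen {0,2,8}
L2 = {1,7}  now seen {0,1,2,7,8}
L3 = {5}  now seen {0,1,2,5,7,8}
Reach set: {0,1,2,5,7,8}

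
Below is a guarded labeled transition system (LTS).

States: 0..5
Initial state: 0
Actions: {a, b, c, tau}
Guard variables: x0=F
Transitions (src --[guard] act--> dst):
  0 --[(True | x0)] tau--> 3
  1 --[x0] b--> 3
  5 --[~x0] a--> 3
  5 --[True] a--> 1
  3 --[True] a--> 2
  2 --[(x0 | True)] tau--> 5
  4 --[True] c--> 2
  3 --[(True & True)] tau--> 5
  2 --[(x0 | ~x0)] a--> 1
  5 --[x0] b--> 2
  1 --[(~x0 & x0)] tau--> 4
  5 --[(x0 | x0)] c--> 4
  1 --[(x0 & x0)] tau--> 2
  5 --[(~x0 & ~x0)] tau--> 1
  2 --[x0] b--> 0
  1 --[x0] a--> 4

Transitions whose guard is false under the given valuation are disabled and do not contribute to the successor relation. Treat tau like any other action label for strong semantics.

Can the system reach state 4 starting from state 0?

9 transition(s) survive guard evaluation.
L0 = {0}
L1 = {3}  total {0,3}
L2 = {2,5}  total {0,2,3,5}
L3 = {1}  total {0,1,2,3,5}
Reach set: {0,1,2,3,5}

Answer: UNREACHABLE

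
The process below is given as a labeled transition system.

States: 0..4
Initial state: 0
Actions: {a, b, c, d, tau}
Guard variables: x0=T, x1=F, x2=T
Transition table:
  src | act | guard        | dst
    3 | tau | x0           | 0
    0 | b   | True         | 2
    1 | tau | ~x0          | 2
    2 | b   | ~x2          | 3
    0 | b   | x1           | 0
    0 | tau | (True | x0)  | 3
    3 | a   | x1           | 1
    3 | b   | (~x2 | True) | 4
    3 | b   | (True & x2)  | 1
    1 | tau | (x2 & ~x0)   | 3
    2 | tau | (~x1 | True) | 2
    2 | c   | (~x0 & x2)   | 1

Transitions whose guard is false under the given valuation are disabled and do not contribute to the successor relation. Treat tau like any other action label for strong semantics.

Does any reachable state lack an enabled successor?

Answer: DEADLOCK at state 1

Working:
R = {0,1,2,3,4}
  0: b→2  tau→3  [2 out]
  1: ∅  [STUCK]
  2: tau→2  [1 out]
  3: b→1  b→4  tau→0  [3 out]
  4: ∅  [STUCK]
trace reaching 1: tau·b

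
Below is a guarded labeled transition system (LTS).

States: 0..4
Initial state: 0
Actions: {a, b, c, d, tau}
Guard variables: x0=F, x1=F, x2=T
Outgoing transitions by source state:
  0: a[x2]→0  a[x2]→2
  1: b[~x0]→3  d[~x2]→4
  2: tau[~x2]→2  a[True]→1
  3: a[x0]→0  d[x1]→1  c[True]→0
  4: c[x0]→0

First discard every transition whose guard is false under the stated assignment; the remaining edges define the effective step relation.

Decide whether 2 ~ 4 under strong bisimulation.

Bisimulation quotient by refinement:
  P[0] = {{0,1,2,3,4}}
  P[1] = {{0,2},{1},{3},{4}}
  P[2] = {{0},{1},{2},{3},{4}}
stable after 3 split(s): 5 block(s)
class of 2: {2}; class of 4: {4}

Answer: NOT BISIMILAR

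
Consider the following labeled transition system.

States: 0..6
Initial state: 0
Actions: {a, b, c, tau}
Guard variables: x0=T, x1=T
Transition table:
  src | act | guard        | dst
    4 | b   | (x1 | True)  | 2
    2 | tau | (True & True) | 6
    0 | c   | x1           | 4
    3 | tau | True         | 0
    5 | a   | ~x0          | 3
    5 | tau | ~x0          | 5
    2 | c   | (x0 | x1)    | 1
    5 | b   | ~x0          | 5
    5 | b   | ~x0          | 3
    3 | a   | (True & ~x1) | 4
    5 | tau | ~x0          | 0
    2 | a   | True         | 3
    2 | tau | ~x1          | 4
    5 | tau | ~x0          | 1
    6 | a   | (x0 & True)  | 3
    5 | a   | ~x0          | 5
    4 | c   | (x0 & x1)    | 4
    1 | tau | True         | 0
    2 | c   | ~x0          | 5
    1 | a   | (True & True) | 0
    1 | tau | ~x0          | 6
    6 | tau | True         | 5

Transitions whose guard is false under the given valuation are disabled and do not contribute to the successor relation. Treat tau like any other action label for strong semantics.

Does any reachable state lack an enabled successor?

R = {0,1,2,3,4,5,6}
  0: c→4  [deg 1]
  1: a→0  tau→0  [deg 2]
  2: a→3  c→1  tau→6  [deg 3]
  3: tau→0  [deg 1]
  4: b→2  c→4  [deg 2]
  5: ∅  [STUCK]
  6: a→3  tau→5  [deg 2]
witness 5: c·b·tau·tau

Answer: DEADLOCK at state 5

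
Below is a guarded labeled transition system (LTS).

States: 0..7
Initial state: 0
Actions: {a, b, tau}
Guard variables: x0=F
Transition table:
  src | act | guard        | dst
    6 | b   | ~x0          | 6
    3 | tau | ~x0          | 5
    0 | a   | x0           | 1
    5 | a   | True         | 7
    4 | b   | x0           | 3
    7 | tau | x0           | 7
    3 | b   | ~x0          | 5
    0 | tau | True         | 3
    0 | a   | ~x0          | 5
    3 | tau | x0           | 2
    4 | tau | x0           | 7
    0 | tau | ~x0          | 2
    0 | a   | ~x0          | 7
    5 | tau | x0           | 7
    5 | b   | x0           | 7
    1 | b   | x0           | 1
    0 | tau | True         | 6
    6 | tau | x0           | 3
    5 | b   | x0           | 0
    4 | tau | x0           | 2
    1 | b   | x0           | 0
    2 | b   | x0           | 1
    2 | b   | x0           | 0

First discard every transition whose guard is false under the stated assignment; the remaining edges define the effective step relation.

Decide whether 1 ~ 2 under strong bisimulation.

Bisimulation quotient by refinement:
  round 0: {{0,1,2,3,4,5,6,7}}
  round 1: {{0},{1,2,4,7},{3},{5},{6}}
Fixed point at round 2; 5 class(es).
class of 1: {1,2,4,7}; class of 2: {1,2,4,7}

Answer: BISIMILAR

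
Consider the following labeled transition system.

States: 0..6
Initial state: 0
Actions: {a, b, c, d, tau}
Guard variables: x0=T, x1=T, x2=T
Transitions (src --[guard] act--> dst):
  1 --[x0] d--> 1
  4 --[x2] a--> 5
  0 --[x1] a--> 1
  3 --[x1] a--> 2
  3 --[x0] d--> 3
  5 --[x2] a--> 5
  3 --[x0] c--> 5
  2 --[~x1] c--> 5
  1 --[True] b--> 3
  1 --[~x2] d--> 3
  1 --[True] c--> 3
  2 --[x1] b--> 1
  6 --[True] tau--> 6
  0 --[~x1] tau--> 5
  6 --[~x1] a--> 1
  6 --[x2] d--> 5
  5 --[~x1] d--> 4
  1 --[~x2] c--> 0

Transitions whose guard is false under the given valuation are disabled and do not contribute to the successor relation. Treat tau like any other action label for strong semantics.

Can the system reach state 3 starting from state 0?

12 transition(s) survive guard evaluation.
depth 0: {0}
depth 1: {1}  total {0,1}
depth 2: {3}  total {0,1,3}
depth 3: {2,5}  total {0,1,2,3,5}
R = {0,1,2,3,5}
trace reaching 3: a·b

Answer: REACHABLE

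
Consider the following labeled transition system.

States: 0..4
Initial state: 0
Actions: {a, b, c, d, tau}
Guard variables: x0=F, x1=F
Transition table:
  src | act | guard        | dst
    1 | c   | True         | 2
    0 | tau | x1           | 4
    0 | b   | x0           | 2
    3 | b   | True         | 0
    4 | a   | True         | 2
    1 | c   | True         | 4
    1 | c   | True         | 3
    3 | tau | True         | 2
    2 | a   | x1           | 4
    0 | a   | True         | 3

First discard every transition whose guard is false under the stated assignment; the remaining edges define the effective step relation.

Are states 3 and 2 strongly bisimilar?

Bisimulation quotient by refinement:
  π0 = {{0,1,2,3,4}}
  π1 = {{0,4},{1},{2},{3}}
  π2 = {{0},{1},{2},{3},{4}}
stable after 3 split(s): 5 block(s)
class of 3: {3}; class of 2: {2}

Answer: NOT BISIMILAR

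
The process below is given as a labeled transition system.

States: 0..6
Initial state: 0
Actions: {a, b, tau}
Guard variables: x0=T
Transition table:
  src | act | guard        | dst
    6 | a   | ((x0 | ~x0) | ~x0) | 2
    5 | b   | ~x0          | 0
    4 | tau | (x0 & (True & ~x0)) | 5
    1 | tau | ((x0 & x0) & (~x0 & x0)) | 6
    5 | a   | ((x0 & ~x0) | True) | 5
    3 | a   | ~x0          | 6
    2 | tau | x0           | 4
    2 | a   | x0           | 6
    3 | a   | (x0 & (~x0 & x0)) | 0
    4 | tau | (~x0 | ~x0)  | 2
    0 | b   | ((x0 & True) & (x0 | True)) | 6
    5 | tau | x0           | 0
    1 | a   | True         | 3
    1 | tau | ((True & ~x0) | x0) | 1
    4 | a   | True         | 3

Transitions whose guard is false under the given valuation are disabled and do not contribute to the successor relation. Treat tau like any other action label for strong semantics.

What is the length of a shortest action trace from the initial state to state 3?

Answer: 4

Working:
Layered search for 3:
  depth 0: {0}
  depth 1: {6}
  depth 2: {2}
  depth 3: {4}
  depth 4: {3}
3 enters at depth 4; path b·a·tau·a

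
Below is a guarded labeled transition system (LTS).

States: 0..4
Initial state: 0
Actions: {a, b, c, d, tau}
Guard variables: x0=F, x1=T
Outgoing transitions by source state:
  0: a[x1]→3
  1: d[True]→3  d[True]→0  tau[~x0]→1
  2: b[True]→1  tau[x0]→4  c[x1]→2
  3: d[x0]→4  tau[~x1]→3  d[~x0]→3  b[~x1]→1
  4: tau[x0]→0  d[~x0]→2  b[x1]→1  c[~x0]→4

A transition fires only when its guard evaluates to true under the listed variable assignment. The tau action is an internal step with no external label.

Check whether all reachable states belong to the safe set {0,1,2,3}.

Answer: INVARIANT HOLDS

Analysis:
Safe = {0,1,2,3}
R = {0,3}
  0: ok
  3: ok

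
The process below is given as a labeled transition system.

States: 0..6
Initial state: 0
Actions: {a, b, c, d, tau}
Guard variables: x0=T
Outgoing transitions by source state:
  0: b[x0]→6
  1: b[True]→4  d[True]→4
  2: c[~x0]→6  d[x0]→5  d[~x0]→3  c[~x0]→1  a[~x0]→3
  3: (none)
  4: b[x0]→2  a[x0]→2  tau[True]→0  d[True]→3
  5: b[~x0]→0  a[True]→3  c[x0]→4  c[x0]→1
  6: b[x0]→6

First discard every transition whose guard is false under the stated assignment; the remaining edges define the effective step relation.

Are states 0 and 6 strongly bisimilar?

Compute ~ classes (split until stable):
  P[0] = {{0,1,2,3,4,5,6}}
  P[1] = {{0,6},{1},{2},{3},{4},{5}}
Fixed point at round 2; 6 class(es).
[0]={0,6}  [6]={0,6}

Answer: BISIMILAR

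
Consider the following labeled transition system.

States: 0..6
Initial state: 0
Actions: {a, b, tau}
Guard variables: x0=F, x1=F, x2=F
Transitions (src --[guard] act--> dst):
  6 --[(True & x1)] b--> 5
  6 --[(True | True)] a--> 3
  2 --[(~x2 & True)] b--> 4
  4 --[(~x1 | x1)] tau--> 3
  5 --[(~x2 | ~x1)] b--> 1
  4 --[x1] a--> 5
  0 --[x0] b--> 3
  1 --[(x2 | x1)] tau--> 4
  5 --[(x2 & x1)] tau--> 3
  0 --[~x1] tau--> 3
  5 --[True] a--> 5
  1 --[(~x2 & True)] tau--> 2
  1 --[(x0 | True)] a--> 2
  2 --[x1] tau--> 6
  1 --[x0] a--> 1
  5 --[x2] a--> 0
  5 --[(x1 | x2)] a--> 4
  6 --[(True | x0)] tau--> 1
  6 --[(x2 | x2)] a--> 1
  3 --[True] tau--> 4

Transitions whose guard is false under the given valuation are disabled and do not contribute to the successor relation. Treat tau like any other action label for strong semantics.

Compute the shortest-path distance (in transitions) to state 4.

Answer: 2

Trace:
Breadth-first toward 4:
  depth 0: {0}
  depth 1: {3}
  depth 2: {4}
4 enters at depth 2; path tau·tau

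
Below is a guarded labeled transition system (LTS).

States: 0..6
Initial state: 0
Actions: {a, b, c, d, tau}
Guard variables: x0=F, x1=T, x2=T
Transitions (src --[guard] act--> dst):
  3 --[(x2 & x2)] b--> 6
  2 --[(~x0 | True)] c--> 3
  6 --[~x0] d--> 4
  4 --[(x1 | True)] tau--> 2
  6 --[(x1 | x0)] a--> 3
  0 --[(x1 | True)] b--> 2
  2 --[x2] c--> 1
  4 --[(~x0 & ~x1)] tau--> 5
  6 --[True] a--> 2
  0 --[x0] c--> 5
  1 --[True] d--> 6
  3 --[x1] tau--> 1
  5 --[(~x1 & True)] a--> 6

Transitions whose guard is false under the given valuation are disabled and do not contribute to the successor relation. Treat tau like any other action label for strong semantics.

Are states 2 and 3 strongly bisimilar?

Answer: NOT BISIMILAR

Trace:
Refine partition for ~:
  π0 = {{0,1,2,3,4,5,6}}
  π1 = {{0},{1},{2},{3},{4},{5},{6}}
7 equivalence class(es) (converged in 2)
class of 2: {2}; class of 3: {3}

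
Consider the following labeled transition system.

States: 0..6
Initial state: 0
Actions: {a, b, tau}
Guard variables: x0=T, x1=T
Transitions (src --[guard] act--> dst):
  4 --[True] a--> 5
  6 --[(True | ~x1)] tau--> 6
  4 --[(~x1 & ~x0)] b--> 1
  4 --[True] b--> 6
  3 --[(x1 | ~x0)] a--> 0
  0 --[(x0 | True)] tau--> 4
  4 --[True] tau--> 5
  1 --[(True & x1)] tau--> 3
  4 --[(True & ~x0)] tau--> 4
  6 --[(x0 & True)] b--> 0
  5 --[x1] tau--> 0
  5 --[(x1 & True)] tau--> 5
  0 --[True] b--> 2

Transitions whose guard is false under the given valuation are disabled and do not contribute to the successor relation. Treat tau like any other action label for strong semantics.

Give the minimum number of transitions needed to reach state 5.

Answer: 2

Working:
Breadth-first toward 5:
  L0 = {0}
  L1 = {2,4}
  L2 = {5,6}
first hit 5 at d=2 via tau·a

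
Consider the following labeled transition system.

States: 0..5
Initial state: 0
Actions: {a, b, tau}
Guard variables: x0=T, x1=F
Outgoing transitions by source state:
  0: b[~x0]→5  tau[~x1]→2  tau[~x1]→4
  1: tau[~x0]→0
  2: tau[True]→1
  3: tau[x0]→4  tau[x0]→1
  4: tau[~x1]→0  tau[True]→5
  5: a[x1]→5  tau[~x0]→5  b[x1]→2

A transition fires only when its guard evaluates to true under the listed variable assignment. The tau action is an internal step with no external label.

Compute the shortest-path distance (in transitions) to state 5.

Breadth-first toward 5:
  L0 = {0}
  L1 = {2,4}
  L2 = {1,5}
first hit 5 at d=2 via tau·tau

Answer: 2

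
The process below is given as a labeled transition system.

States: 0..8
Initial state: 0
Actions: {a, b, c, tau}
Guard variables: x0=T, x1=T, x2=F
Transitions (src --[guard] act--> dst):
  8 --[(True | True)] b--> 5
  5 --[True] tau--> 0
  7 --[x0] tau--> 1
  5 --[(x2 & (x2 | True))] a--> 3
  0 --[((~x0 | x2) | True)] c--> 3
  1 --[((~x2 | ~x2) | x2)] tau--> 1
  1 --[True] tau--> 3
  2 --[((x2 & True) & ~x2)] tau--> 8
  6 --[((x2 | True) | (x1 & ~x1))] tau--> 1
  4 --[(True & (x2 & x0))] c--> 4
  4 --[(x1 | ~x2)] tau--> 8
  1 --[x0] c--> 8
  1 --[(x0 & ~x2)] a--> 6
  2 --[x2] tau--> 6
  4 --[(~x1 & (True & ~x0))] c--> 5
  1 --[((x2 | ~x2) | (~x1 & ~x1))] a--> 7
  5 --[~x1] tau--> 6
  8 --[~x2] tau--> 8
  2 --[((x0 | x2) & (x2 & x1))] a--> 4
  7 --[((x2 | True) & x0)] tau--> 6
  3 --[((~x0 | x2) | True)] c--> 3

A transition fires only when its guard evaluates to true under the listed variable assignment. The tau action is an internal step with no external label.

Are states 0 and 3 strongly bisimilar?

Compute ~ classes (split until stable):
  round 0: {{0,1,2,3,4,5,6,7,8}}
  round 1: {{0,3},{1},{2},{4,5,6,7},{8}}
  round 2: {{0,3},{1},{2},{4},{5},{6},{7},{8}}
8 equivalence class(es) (converged in 3)
class of 0: {0,3}; class of 3: {0,3}

Answer: BISIMILAR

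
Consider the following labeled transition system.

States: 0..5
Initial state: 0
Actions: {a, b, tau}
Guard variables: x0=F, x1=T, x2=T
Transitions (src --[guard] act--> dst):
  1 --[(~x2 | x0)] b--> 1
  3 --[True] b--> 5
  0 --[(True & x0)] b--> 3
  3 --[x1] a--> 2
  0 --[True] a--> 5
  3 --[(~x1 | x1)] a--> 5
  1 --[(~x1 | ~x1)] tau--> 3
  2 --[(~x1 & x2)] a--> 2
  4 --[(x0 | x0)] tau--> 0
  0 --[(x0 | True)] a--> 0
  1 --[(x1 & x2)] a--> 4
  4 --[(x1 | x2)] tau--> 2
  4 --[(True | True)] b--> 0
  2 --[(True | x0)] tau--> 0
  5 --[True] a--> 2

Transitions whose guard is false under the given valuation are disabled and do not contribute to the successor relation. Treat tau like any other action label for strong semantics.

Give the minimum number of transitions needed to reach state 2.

Layered search for 2:
  L0 = {0}
  L1 = {5}
  L2 = {2}
depth(2)=2, e.g. a·a

Answer: 2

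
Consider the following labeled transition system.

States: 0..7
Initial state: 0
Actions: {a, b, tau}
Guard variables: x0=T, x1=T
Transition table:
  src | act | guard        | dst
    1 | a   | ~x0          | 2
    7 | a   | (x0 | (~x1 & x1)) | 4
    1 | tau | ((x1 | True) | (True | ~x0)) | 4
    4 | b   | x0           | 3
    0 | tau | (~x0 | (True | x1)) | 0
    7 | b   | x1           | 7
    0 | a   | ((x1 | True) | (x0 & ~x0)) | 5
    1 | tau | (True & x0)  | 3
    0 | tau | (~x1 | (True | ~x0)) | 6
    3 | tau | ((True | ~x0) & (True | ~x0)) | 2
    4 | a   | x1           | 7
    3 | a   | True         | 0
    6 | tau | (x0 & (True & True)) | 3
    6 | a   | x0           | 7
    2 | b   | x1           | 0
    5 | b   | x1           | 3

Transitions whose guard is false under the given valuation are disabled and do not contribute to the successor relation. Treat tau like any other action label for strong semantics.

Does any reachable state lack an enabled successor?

Reachable = {0,2,3,4,5,6,7}
  0: a→5  tau→0  tau→6  [deg 3]
  2: b→0  [deg 1]
  3: a→0  tau→2  [deg 2]
  4: a→7  b→3  [deg 2]
  5: b→3  [deg 1]
  6: a→7  tau→3  [deg 2]
  7: a→4  b→7  [deg 2]

Answer: DEADLOCK-FREE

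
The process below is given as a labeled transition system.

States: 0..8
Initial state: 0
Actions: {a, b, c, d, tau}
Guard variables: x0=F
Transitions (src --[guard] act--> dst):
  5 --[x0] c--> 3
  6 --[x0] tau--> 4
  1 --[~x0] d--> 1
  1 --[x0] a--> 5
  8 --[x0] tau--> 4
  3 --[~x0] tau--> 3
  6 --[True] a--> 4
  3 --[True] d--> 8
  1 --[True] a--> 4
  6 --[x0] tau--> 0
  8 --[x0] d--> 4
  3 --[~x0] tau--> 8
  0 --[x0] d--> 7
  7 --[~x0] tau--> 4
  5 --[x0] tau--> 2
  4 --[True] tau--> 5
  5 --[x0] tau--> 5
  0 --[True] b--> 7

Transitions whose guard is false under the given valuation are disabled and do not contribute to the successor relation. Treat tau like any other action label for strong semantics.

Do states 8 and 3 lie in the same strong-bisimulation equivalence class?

Bisimulation quotient by refinement:
  P[0] = {{0,1,2,3,4,5,6,7,8}}
  P[1] = {{0},{1},{2,5,8},{3},{4,7},{6}}
  P[2] = {{0},{1},{2,5,8},{3},{4},{6},{7}}
Fixed point at round 3; 7 class(es).
8∈{2,5,8}, 3∈{3}

Answer: NOT BISIMILAR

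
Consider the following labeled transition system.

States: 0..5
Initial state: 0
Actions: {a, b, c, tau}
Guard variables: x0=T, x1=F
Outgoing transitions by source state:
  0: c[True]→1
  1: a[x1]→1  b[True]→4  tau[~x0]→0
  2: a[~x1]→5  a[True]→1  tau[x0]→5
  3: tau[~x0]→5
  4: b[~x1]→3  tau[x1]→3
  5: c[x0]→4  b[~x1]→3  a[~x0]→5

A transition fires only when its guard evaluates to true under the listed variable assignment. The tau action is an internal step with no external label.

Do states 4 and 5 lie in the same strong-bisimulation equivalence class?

Answer: NOT BISIMILAR

Trace:
Bisimulation quotient by refinement:
  P[0] = {{0,1,2,3,4,5}}
  P[1] = {{0},{1,4},{2},{3},{5}}
  P[2] = {{0},{1},{2},{3},{4},{5}}
stable after 3 split(s): 6 block(s)
4∈{4}, 5∈{5}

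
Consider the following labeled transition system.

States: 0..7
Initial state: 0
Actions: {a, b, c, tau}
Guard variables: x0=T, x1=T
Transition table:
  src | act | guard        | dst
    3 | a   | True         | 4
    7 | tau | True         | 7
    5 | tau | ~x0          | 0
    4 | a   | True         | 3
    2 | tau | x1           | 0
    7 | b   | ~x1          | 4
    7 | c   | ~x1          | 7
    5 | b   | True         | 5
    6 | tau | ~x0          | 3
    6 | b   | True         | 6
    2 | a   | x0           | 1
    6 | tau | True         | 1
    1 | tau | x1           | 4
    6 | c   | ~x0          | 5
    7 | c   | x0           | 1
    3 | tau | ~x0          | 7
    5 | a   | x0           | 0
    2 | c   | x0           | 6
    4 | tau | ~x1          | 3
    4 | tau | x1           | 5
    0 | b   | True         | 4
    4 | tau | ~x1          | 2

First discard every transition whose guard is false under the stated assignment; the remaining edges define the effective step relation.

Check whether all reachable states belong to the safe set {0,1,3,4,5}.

Inv-set: {0,1,3,4,5}
R = {0,3,4,5}
  0: safe
  3: safe
  4: safe
  5: safe

Answer: INVARIANT HOLDS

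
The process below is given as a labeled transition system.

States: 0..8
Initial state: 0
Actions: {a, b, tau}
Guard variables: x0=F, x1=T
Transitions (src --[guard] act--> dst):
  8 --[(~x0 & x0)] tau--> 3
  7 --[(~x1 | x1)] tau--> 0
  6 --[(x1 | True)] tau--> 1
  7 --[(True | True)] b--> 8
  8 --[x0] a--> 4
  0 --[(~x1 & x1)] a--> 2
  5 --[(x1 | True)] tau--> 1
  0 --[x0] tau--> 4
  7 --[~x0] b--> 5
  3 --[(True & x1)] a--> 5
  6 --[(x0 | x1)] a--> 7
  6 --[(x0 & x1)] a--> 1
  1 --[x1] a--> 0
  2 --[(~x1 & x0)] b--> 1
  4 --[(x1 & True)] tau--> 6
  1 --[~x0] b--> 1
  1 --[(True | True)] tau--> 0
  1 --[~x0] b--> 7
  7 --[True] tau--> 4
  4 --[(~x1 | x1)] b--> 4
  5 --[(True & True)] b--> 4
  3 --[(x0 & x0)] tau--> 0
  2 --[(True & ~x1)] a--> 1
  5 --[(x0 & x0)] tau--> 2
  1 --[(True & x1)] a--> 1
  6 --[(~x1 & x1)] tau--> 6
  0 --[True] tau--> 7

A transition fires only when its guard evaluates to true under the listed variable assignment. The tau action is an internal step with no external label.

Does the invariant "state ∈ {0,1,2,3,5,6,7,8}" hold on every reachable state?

Safe = {0,1,2,3,5,6,7,8}
Reachable = {0,1,4,5,6,7,8}
  0: ok
  1: ok
  4: ✗ unsafe
  5: ok
  6: ok
  7: ok
  8: ok
witness against invariant: tau·tau → 4

Answer: INVARIANT VIOLATED at state 4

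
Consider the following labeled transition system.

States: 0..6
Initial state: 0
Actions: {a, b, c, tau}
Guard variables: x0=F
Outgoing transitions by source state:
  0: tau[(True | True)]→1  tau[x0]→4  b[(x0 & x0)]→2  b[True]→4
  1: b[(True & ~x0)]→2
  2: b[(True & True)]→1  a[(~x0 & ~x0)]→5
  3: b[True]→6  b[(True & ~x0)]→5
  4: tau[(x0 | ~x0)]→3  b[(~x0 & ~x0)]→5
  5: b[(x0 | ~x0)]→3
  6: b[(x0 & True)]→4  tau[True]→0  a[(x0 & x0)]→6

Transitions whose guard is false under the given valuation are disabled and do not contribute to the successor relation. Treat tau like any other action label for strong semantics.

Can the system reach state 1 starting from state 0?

Answer: REACHABLE

Working:
After dropping false guards: 11 live edges.
Layer 0: {0}
Layer 1: {1,4}  cumulative {0,1,4}
Layer 2: {2,3,5}  cumulative {0,1,2,3,4,5}
Layer 3: {6}  cumulative {0,1,2,3,4,5,6}
Reach set: {0,1,2,3,4,5,6}
Path to 1: tau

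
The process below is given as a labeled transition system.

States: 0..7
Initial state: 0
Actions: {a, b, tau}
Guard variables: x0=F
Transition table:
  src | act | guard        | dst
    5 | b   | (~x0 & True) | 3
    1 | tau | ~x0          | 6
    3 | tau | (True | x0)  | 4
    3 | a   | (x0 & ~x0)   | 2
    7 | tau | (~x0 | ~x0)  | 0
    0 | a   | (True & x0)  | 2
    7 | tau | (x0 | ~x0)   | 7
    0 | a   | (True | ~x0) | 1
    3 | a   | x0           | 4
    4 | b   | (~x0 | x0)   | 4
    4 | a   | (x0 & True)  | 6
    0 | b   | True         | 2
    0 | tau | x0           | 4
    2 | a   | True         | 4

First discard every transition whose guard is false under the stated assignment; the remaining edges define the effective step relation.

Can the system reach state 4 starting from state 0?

Answer: REACHABLE

Analysis:
9 transition(s) survive guard evaluation.
Layer 0: {0}
Layer 1: {1,2}  now seen {0,1,2}
Layer 2: {4,6}  now seen {0,1,2,4,6}
Reachable = {0,1,2,4,6}
trace reaching 4: b·a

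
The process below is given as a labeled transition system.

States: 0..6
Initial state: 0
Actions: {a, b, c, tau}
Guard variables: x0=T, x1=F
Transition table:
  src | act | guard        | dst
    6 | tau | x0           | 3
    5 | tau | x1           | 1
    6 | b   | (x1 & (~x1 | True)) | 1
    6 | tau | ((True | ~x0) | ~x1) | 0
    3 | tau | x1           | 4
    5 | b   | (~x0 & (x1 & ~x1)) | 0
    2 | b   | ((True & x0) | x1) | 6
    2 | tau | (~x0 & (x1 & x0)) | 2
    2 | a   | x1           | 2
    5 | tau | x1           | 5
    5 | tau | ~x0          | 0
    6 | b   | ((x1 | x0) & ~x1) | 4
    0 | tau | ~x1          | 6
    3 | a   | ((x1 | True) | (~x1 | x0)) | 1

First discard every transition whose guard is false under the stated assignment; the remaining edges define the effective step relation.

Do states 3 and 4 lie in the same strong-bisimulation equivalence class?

Refine partition for ~:
  π0 = {{0,1,2,3,4,5,6}}
  π1 = {{0},{1,4,5},{2},{3},{6}}
Fixed point at round 2; 5 class(es).
[3]={3}  [4]={1,4,5}

Answer: NOT BISIMILAR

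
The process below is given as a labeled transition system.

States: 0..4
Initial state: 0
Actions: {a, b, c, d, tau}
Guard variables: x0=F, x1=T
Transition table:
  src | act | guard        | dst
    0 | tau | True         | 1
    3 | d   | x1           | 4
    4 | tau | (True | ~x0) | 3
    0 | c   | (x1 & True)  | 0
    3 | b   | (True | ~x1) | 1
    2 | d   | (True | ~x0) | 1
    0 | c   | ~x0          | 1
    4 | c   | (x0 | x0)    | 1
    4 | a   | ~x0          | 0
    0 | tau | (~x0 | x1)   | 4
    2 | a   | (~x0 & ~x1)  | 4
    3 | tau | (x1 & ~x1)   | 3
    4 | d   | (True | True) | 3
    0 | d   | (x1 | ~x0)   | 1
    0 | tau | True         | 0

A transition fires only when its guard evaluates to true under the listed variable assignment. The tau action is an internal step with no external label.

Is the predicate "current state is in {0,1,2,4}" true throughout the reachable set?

Answer: INVARIANT VIOLATED at state 3

Working:
Allowed set {0,1,2,4}
Reach set: {0,1,3,4}
  0: ✓
  1: ✓
  3: ✗ unsafe
  4: ✓
reach 3 via tau·tau — violates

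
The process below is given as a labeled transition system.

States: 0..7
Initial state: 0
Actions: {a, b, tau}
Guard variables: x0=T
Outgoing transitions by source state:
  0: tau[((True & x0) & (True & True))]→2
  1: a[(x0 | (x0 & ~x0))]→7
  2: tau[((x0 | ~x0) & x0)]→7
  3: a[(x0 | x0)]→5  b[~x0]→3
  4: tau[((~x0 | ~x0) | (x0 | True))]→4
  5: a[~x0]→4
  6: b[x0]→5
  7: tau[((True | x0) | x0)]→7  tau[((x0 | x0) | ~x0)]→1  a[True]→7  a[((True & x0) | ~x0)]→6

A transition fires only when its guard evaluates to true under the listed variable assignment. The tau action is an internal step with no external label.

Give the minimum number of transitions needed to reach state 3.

Layered search for 3:
  Layer 0: {0}
  Layer 1: {2}
  Layer 2: {7}
  Layer 3: {1,6}
  Layer 4: {5}
3 never appears.

Answer: UNREACHABLE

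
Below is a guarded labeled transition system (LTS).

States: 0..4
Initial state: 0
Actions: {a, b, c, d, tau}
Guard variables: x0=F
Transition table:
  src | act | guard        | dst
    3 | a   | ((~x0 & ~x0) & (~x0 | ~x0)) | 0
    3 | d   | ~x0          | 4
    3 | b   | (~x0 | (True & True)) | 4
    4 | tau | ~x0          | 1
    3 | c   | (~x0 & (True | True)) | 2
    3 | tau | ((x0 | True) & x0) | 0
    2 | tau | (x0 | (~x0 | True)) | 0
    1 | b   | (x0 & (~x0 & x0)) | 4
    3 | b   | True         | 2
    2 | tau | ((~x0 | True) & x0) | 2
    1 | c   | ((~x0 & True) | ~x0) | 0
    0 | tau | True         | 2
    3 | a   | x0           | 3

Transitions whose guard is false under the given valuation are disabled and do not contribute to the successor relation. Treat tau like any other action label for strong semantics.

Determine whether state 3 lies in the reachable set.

Answer: UNREACHABLE

Trace:
Guard filter leaves 9 enabled edge(s).
depth 0: {0}
depth 1: {2}  now seen {0,2}
Reach set: {0,2}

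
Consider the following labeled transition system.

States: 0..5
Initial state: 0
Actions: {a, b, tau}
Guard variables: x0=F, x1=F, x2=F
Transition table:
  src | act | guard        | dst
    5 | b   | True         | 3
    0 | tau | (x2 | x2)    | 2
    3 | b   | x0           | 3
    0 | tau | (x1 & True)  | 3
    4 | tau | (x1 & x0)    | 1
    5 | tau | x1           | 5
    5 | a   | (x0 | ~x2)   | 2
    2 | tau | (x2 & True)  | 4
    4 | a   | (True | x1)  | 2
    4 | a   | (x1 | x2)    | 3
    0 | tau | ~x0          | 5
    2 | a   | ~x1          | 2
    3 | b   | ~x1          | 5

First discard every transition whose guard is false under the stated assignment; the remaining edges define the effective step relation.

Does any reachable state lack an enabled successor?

Reachable = {0,2,3,5}
  0: tau→5  [1 exit(s)]
  2: a→2  [1 exit(s)]
  3: b→5  [1 exit(s)]
  5: a→2  b→3  [2 exit(s)]

Answer: DEADLOCK-FREE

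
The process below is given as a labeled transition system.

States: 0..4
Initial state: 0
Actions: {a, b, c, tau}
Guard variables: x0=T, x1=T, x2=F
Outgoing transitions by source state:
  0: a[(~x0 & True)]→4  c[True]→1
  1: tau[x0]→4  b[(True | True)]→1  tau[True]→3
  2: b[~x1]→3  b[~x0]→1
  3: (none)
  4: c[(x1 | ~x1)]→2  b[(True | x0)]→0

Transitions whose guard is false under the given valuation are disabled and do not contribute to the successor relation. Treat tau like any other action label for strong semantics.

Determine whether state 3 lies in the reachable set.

6 transition(s) survive guard evaluation.
Layer 0: {0}
Layer 1: {1}  total {0,1}
Layer 2: {3,4}  total {0,1,3,4}
Layer 3: {2}  total {0,1,2,3,4}
R = {0,1,2,3,4}
trace reaching 3: c·tau

Answer: REACHABLE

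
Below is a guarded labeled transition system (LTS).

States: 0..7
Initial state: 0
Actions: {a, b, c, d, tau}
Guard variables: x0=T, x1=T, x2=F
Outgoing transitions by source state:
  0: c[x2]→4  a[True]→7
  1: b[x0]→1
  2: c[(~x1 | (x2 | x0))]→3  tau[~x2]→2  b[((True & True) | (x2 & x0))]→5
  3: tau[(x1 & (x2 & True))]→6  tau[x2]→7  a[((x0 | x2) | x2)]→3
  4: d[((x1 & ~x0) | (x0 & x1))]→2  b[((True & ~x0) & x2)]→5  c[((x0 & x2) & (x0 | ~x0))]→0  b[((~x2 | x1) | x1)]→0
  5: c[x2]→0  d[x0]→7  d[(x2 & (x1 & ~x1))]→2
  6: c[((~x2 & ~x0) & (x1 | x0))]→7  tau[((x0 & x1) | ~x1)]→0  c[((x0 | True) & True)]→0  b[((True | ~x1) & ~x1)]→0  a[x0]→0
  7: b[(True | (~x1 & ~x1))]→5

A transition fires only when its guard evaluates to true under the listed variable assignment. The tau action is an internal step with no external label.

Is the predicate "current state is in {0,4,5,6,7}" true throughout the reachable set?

Answer: INVARIANT HOLDS

Trace:
Inv-set: {0,4,5,6,7}
R = {0,5,7}
  0: ✓
  5: ✓
  7: ✓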